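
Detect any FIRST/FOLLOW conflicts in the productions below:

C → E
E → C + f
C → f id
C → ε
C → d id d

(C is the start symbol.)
A FIRST/FOLLOW conflict occurs when a non-terminal N has a nullable alternative N → β (β ⇒* ε) and another alternative N → α with FIRST(α) ∩ FOLLOW(N) ≠ ∅: on such a lookahead the parser cannot decide between expanding α and letting N vanish via β.

Nullable non-terminals: C.
FIRST sets used below: FIRST(E) = { '+', 'd', 'f' }

C: nullable alternative(s) C → ε; FOLLOW(C) = { $, '+' }
  C → E: FIRST \ {ε} = { '+', 'd', 'f' } — overlaps FOLLOW(C) on { '+' }: CONFLICT
  C → f id: FIRST \ {ε} = { 'f' } — disjoint from FOLLOW(C)
  C → ε: FIRST \ {ε} = { } — this is the only nullable alternative, skip
  C → d id d: FIRST \ {ε} = { 'd' } — disjoint from FOLLOW(C)

E has no nullable alternative, so no FIRST/FOLLOW check is needed there.

So the grammar has 1 FIRST/FOLLOW conflict (marked CONFLICT above).

Answer: Yes. C → E with FOLLOW(C) on { '+' }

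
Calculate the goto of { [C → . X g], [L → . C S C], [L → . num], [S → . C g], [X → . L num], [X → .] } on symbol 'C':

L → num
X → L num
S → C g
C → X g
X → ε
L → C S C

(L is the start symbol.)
{ [C → . X g], [L → . C S C], [L → . num], [L → C . S C], [S → . C g], [S → C . g], [X → . L num], [X → .] }

GOTO(I, 'C') = CLOSURE({ [A → αX.β] : [A → α.Xβ] ∈ I, X = 'C' })

Items with dot before 'C', with the dot advanced:
  [L → . C S C] → [L → C . S C]
  [S → . C g] → [S → C . g]
Closure of the advanced items:
  [L → C . S C] has the dot before S: add [S → . C g]
  [S → . C g] has the dot before C: add [C → . X g]
  [C → . X g] has the dot before X: add [X → . L num], [X → .]
  [X → . L num] has the dot before L: add [L → . num], [L → . C S C]

GOTO = { [C → . X g], [L → . C S C], [L → . num], [L → C . S C], [S → . C g], [S → C . g], [X → . L num], [X → .] }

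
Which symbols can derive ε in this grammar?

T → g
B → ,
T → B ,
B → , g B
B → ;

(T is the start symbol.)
None

A non-terminal is nullable if it can derive ε (the empty string): either it has an ε-production, or it has a production whose right-hand side consists entirely of nullable non-terminals.

There are no ε-productions, so no non-terminal can derive ε.
No non-terminals are nullable.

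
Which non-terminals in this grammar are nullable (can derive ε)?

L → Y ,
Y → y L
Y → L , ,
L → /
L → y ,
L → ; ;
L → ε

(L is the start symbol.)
{ 'L' }

A non-terminal is nullable if it can derive ε (the empty string): either it has an ε-production, or it has a production whose right-hand side consists entirely of nullable non-terminals.

ε-productions: L → ε
So L is immediately nullable.
No further non-terminal can be added: every production for the remaining non-terminals contains a terminal or a non-nullable non-terminal.
Nullable = { 'L' }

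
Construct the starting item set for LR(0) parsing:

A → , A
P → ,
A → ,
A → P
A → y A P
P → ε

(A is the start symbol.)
First, augment the grammar with A' → A
I₀ = CLOSURE({ [A' → . A] }):
  [A' → . A] has the dot before A: add [A → . , A], [A → . ,], [A → . P], [A → . y A P]
  [A → . P] has the dot before P: add [P → . ,], [P → .]
No further items can be added.

I₀ = { [A → . , A], [A → . ,], [A → . P], [A → . y A P], [A' → . A], [P → . ,], [P → .] }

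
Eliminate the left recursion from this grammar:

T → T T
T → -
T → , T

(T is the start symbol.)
T → - T'
T → , T T'
T' → T T'
T' → ε

T is directly left-recursive. The standard transformation for
  A → A α₁ | ... | A α_m | β₁ | ... | β_n
is
  A  → β₁ A' | ... | β_n A'
  A' → α₁ A' | ... | α_m A' | ε

T → - becomes T → - T'
T → , T becomes T → , T T'
T → T T becomes T' → T T'
Add T' → ε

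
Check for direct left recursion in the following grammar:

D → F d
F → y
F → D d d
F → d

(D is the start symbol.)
No direct left recursion

Direct left recursion occurs when N → N α for some non-terminal N (the right-hand side begins with the left-hand side itself).

D → F d: starts with F
F → y: starts with y
F → D d d: starts with D
F → d: starts with d

No direct left recursion found.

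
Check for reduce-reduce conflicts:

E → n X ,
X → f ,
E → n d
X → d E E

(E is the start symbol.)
Augment with E' → E and build the canonical LR(0) collection (I0 = CLOSURE({[E' → . E]}), then GOTO on every symbol after a dot until no new states appear). It has 10 states:
  I0: { [E → . n X ,], [E → . n d], [E' → . E] }  — shift
  I1: { [E' → E .] }  — accept
  I2: { [E → n . X ,], [E → n . d], [X → . d E E], [X → . f ,] }  — shift
  I3: { [E → n X . ,] }  — shift
  I4: { [E → . n X ,], [E → . n d], [E → n d .], [X → d . E E] }  — shift, reduce
  I5: { [X → f . ,] }  — shift
  I6: { [X → f , .] }  — reduce
  I7: { [E → . n X ,], [E → . n d], [X → d E . E] }  — shift
  I8: { [X → d E E .] }  — reduce
  I9: { [E → n X , .] }  — reduce

No state contains more than one complete item.

Answer: No reduce-reduce conflicts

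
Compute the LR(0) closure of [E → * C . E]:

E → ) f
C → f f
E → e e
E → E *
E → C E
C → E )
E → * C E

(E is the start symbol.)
{ [C → . E )], [C → . f f], [E → * C . E], [E → . ) f], [E → . * C E], [E → . C E], [E → . E *], [E → . e e] }

Start with: [E → * C . E]
  [E → * C . E] has the dot before E: add [E → . ) f], [E → . e e], [E → . E *], [E → . C E], [E → . * C E]
  [E → . C E] has the dot before C: add [C → . f f], [C → . E )]
No further items can be added.

CLOSURE = { [C → . E )], [C → . f f], [E → * C . E], [E → . ) f], [E → . * C E], [E → . C E], [E → . E *], [E → . e e] }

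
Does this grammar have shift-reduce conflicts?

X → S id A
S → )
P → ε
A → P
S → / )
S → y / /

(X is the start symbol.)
No shift-reduce conflicts

A shift-reduce conflict occurs when an LR(0) state has both:
  - a complete (reduce) item [A → α .] (dot at the end), and
  - a shift item [B → β . c γ] (dot before a terminal).

Augment with X' → X and build the canonical LR(0) collection (I0 = CLOSURE({[X' → . X]}), then GOTO on every symbol after a dot until no new states appear). It has 12 states:
  I0: { [S → . )], [S → . / )], [S → . y / /], [X → . S id A], [X' → . X] }  — shift
  I1: { [S → ) .] }  — reduce
  I2: { [S → / . )] }  — shift
  I3: { [X → S . id A] }  — shift
  I4: { [X' → X .] }  — accept
  I5: { [S → y . / /] }  — shift
  I6: { [S → y / . /] }  — shift
  I7: { [S → y / / .] }  — reduce
  I8: { [A → . P], [P → .], [X → S id . A] }  — reduce
  I9: { [X → S id A .] }  — reduce
  I10: { [A → P .] }  — reduce
  I11: { [S → / ) .] }  — reduce

No state contains both a complete item and a shift item.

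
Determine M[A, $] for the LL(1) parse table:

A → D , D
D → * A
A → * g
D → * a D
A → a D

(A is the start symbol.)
Empty (error entry)

To find M[A, $], we find productions for A where $ is in the predict set (PREDICT(N → α) = (FIRST(α) \ {ε}) ∪ (FOLLOW(N) if α ⇒* ε)).

Relevant sets:
  FIRST(D) = { '*' }

A → D , D: PREDICT = { '*' }
A → * g: PREDICT = { '*' }
A → a D: PREDICT = { 'a' }

M[A, $] is empty (no production applies)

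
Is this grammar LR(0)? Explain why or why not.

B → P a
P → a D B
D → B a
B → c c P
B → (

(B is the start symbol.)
A grammar is LR(0) if no state in the canonical LR(0) collection has:
  - both a shift item (dot before a terminal) and a complete item (shift-reduce conflict), or
  - two or more complete items (reduce-reduce conflict; the accept item [B' → B .] counts as a complete item here).

Augment with B' → B and build the canonical LR(0) collection (I0 = CLOSURE({[B' → . B]}), then GOTO on every symbol after a dot until no new states appear). It has 13 states:
  I0: { [B → . (], [B → . P a], [B → . c c P], [B' → . B], [P → . a D B] }  — shift
  I1: { [B → ( .] }  — reduce
  I2: { [B' → B .] }  — accept
  I3: { [B → P . a] }  — shift
  I4: { [B → . (], [B → . P a], [B → . c c P], [D → . B a], [P → . a D B], [P → a . D B] }  — shift
  I5: { [B → c . c P] }  — shift
  I6: { [B → c c . P], [P → . a D B] }  — shift
  I7: { [B → c c P .] }  — reduce
  I8: { [D → B . a] }  — shift
  I9: { [B → . (], [B → . P a], [B → . c c P], [P → . a D B], [P → a D . B] }  — shift
  I10: { [P → a D B .] }  — reduce
  I11: { [D → B a .] }  — reduce
  I12: { [B → P a .] }  — reduce

Every state is either a pure shift/goto state or contains exactly one complete item and nothing to shift — no conflicts. The grammar is LR(0).

Answer: Yes, the grammar is LR(0)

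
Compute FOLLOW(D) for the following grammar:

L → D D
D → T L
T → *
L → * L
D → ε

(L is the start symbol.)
{ $, '*' }

In L → D D: D is followed by D, add FIRST(D) \ {ε} = { '*' }
  D is nullable, so also add FOLLOW(L)
In L → D D: D is at the end, add FOLLOW(L)

The FOLLOW sets referred to above (computed the same way, to a fixed point):
  FOLLOW(L) = { $, '*' }

Taking the union: FOLLOW(D) = { $, '*' }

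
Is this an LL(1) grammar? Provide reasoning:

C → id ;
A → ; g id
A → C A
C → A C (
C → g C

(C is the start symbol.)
A grammar is LL(1) if for each non-terminal N with multiple productions, the predict sets of those productions are pairwise disjoint, where PREDICT(N → α) = (FIRST(α) \ {ε}) ∪ (FOLLOW(N) if α ⇒* ε).

Relevant sets:
  FIRST(A) = { ';', 'g', 'id' }
  FIRST(C) = { ';', 'g', 'id' }

For C:
  PREDICT(C → id ';') = { 'id' }
  PREDICT(C → A C '(') = { ';', 'g', 'id' }
  PREDICT(C → g C) = { 'g' }
For A:
  PREDICT(A → ';' g id) = { ';' }
  PREDICT(A → C A) = { ';', 'g', 'id' }

Conflict found: Predict set conflict for C: { 'id' }
The grammar is NOT LL(1).

Answer: No. Predict set conflict for C: { 'id' }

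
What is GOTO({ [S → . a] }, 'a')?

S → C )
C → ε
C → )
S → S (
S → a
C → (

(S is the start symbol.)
{ [S → a .] }

GOTO(I, 'a') = CLOSURE({ [A → αX.β] : [A → α.Xβ] ∈ I, X = 'a' })

Items with dot before 'a', with the dot advanced:
  [S → . a] → [S → a .]
Closure adds nothing (no advanced item has the dot before a non-terminal).

GOTO = { [S → a .] }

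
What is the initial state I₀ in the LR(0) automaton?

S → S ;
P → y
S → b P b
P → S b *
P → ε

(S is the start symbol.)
{ [S → . S ;], [S → . b P b], [S' → . S] }

First, augment the grammar with S' → S
I₀ = CLOSURE({ [S' → . S] }):
  [S' → . S] has the dot before S: add [S → . S ;], [S → . b P b]
No further items can be added.

I₀ = { [S → . S ;], [S → . b P b], [S' → . S] }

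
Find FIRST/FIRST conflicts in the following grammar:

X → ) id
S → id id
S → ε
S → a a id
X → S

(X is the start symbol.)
No FIRST/FIRST conflicts.

A FIRST/FIRST conflict occurs when two productions N → α and N → β for the same non-terminal have FIRST(α) ∩ FIRST(β) ≠ ∅ (with ε ∈ FIRST of a nullable right-hand side, so two nullable alternatives also conflict).

FIRST sets of the non-terminals at (or reachable through a nullable prefix from) the front of some alternative:
  FIRST(S) = { 'a', 'id', ε }

Productions for X:
  X → ) id: FIRST = { ')' }
  X → S: FIRST = { 'a', 'id', ε }
Productions for S:
  S → id id: FIRST = { 'id' }
  S → ε: FIRST = { ε }
  S → a a id: FIRST = { 'a' }

All alternatives of each non-terminal have pairwise disjoint FIRST sets.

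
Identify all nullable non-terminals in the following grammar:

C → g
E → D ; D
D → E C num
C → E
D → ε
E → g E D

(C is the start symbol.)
{ 'D' }

ε-productions: D → ε
So D is immediately nullable.
No further non-terminal can be added: every production for the remaining non-terminals contains a terminal or a non-nullable non-terminal.
Nullable = { 'D' }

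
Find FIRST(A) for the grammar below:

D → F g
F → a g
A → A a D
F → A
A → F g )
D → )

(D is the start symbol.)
{ 'a' }

FIRST sets of the other non-terminals involved (by the same procedure, iterated to a fixed point):
  FIRST(F) = { 'a' }

From A → A a D:
  - A is the symbol being defined: contributes nothing new
    A is not nullable, so stop
From A → F g ):
  - F is a non-terminal: add FIRST(F) \ {ε} = { 'a' }
    F is not nullable, so stop

Collecting: FIRST(A) = { 'a' }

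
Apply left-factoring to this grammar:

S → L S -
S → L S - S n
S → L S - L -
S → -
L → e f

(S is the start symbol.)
S → L S - S'
S' → ε
S' → S n
S' → L -
S → -
L → e f

Left-factoring transforms A → αβ₁ | αβ₂ into A → αA' and A' → β₁ | β₂
(α is the longest common prefix among the alternatives). Repeat until
no nonterminal has two alternatives with a common prefix.

Round 1: S has alternatives sharing prefix 'L S -'. Introduce S': S → L S - S'
  Add: S' → ε
  Add: S' → S n
  Add: S' → L -

No remaining common prefixes — done.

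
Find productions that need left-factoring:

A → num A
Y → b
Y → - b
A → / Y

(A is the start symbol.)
No, left-factoring is not needed

Left-factoring is needed when two productions for the same non-terminal
share a common prefix on the right-hand side.

Productions for A:
  A → num A
  A → / Y
Productions for Y:
  Y → b
  Y → - b

No common prefixes found.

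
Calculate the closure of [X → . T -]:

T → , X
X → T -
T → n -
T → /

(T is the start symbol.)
{ [T → . , X], [T → . /], [T → . n -], [X → . T -] }

Start with: [X → . T -]
  [X → . T -] has the dot before T: add [T → . , X], [T → . n -], [T → . /]
No further items can be added.

CLOSURE = { [T → . , X], [T → . /], [T → . n -], [X → . T -] }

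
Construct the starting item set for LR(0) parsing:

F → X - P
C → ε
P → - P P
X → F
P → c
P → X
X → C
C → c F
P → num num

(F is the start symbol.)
{ [C → . c F], [C → .], [F → . X - P], [F' → . F], [X → . C], [X → . F] }

First, augment the grammar with F' → F
I₀ = CLOSURE({ [F' → . F] }):
  [F' → . F] has the dot before F: add [F → . X - P]
  [F → . X - P] has the dot before X: add [X → . F], [X → . C]
  [X → . C] has the dot before C: add [C → .], [C → . c F]
No further items can be added.

I₀ = { [C → . c F], [C → .], [F → . X - P], [F' → . F], [X → . C], [X → . F] }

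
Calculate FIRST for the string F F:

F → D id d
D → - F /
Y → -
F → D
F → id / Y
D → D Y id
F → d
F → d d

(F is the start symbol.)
{ '-', 'd', 'id' }

FIRST sets of the non-terminals involved (from the grammar, by fixed-point iteration):
  FIRST(F) = { '-', 'd', 'id' }

To compute FIRST(F F), process the symbols left to right:
Symbol F is a non-terminal. Add FIRST(F) \ {ε} = { '-', 'd', 'id' }
F is not nullable (ε ∉ FIRST(F)), so stop here.
FIRST(F F) = { '-', 'd', 'id' }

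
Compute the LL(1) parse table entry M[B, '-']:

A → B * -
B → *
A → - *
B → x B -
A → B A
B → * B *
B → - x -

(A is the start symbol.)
To find M[B, '-'], we find productions for B where '-' is in the predict set (PREDICT(N → α) = (FIRST(α) \ {ε}) ∪ (FOLLOW(N) if α ⇒* ε)).

B → *: PREDICT = { '*' }
B → x B -: PREDICT = { 'x' }
B → * B *: PREDICT = { '*' }
B → - x -: PREDICT = { '-' }
  '-' is in predict set, so this production goes in M[B, '-']

M[B, '-'] = B → - x -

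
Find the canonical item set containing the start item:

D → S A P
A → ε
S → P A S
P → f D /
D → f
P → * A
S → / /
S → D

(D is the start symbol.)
First, augment the grammar with D' → D
I₀ = CLOSURE({ [D' → . D] }):
  [D' → . D] has the dot before D: add [D → . S A P], [D → . f]
  [D → . S A P] has the dot before S: add [S → . P A S], [S → . / /], [S → . D]
  [S → . P A S] has the dot before P: add [P → . f D /], [P → . * A]
No further items can be added.

I₀ = { [D → . S A P], [D → . f], [D' → . D], [P → . * A], [P → . f D /], [S → . / /], [S → . D], [S → . P A S] }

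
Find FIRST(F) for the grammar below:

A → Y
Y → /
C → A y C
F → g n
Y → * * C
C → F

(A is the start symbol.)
{ 'g' }

To compute FIRST(F), examine every production with F on the left-hand side, reading each right-hand side left to right until a non-nullable symbol is reached.

From F → g n:
  - g is a terminal: add 'g' and stop

Collecting: FIRST(F) = { 'g' }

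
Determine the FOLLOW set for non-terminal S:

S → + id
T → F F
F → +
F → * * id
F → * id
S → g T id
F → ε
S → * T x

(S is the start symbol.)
{ $ }

To compute FOLLOW(S), find every occurrence of S on a right-hand side N → α S β: add FIRST(β) \ {ε}, and if β is empty or nullable also add FOLLOW(N). Iterate to a fixed point.

S is the start symbol, so $ ∈ FOLLOW(S).
S does not occur on any right-hand side.

Taking the union: FOLLOW(S) = { $ }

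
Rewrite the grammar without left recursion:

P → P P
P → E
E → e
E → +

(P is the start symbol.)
P → E P'
P' → P P'
P' → ε
E → e
E → +

P is directly left-recursive. The standard transformation for
  A → A α₁ | ... | A α_m | β₁ | ... | β_n
is
  A  → β₁ A' | ... | β_n A'
  A' → α₁ A' | ... | α_m A' | ε

P → E becomes P → E P'
P → P P becomes P' → P P'
Add P' → ε

Productions for other non-terminals are unchanged:
  E → e
  E → +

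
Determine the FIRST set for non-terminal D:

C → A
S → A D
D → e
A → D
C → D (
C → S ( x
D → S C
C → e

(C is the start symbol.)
To compute FIRST(D), examine every production with D on the left-hand side, reading each right-hand side left to right until a non-nullable symbol is reached.

FIRST sets of the other non-terminals involved (by the same procedure, iterated to a fixed point):
  FIRST(S) = { 'e' }

From D → e:
  - e is a terminal: add 'e' and stop
From D → S C:
  - S is a non-terminal: add FIRST(S) \ {ε} = { 'e' }
    S is not nullable, so stop

Collecting: FIRST(D) = { 'e' }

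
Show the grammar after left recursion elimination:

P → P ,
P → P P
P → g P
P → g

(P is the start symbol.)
P → g P P'
P → g P'
P' → , P'
P' → P P'
P' → ε

P is directly left-recursive. The standard transformation for
  A → A α₁ | ... | A α_m | β₁ | ... | β_n
is
  A  → β₁ A' | ... | β_n A'
  A' → α₁ A' | ... | α_m A' | ε

P → g P becomes P → g P P'
P → g becomes P → g P'
P → P , becomes P' → , P'
P → P P becomes P' → P P'
Add P' → ε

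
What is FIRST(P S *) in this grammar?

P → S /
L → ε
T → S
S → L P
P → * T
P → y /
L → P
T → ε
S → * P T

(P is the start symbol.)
{ '*', 'y' }

FIRST sets of the non-terminals involved (from the grammar, by fixed-point iteration):
  FIRST(P) = { '*', 'y' }

To compute FIRST(P S *), process the symbols left to right:
Symbol P is a non-terminal. Add FIRST(P) \ {ε} = { '*', 'y' }
P is not nullable (ε ∉ FIRST(P)), so stop here.
FIRST(P S *) = { '*', 'y' }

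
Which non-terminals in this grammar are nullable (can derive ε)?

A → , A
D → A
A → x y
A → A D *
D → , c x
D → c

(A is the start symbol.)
A non-terminal is nullable if it can derive ε (the empty string): either it has an ε-production, or it has a production whose right-hand side consists entirely of nullable non-terminals.

There are no ε-productions, so no non-terminal can derive ε.
No non-terminals are nullable.

Answer: None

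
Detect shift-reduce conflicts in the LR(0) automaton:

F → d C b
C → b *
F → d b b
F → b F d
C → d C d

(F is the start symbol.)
Augment with F' → F and build the canonical LR(0) collection (I0 = CLOSURE({[F' → . F]}), then GOTO on every symbol after a dot until no new states appear). It has 15 states:
  I0: { [F → . b F d], [F → . d C b], [F → . d b b], [F' → . F] }  — shift
  I1: { [F' → F .] }  — accept
  I2: { [F → . b F d], [F → . d C b], [F → . d b b], [F → b . F d] }  — shift
  I3: { [C → . b *], [C → . d C d], [F → d . C b], [F → d . b b] }  — shift
  I4: { [F → d C . b] }  — shift
  I5: { [C → b . *], [F → d b . b] }  — shift
  I6: { [C → . b *], [C → . d C d], [C → d . C d] }  — shift
  I7: { [C → d C . d] }  — shift
  I8: { [C → b . *] }  — shift
  I9: { [C → b * .] }  — reduce
  I10: { [C → d C d .] }  — reduce
  I11: { [F → d b b .] }  — reduce
  I12: { [F → d C b .] }  — reduce
  I13: { [F → b F . d] }  — shift
  I14: { [F → b F d .] }  — reduce

No state contains both a complete item and a shift item.

Answer: No shift-reduce conflicts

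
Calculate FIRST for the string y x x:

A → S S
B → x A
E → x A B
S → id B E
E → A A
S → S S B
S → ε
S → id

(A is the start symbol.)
To compute FIRST(y x x), process the symbols left to right:
Symbol y is a terminal. Add 'y' and stop.
FIRST(y x x) = { 'y' }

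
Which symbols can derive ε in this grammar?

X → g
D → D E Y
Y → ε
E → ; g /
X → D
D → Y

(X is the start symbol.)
{ 'D', 'X', 'Y' }

A non-terminal is nullable if it can derive ε (the empty string): either it has an ε-production, or it has a production whose right-hand side consists entirely of nullable non-terminals.

ε-productions: Y → ε
So Y is immediately nullable.
D → Y: every symbol on the right is nullable, so D is nullable too.
X → D: every symbol on the right is nullable, so X is nullable too.
No further non-terminal can be added: every production for the remaining non-terminals contains a terminal or a non-nullable non-terminal.
Nullable = { 'D', 'X', 'Y' }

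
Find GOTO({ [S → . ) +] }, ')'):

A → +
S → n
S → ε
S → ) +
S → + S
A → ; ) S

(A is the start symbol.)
GOTO(I, ')') = CLOSURE({ [A → αX.β] : [A → α.Xβ] ∈ I, X = ')' })

Items with dot before ')', with the dot advanced:
  [S → . ) +] → [S → ) . +]
Closure adds nothing (no advanced item has the dot before a non-terminal).

GOTO = { [S → ) . +] }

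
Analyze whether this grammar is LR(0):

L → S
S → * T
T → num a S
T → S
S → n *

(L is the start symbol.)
Augment with L' → L and build the canonical LR(0) collection (I0 = CLOSURE({[L' → . L]}), then GOTO on every symbol after a dot until no new states appear). It has 11 states:
  I0: { [L → . S], [L' → . L], [S → . * T], [S → . n *] }  — shift
  I1: { [S → * . T], [S → . * T], [S → . n *], [T → . S], [T → . num a S] }  — shift
  I2: { [L' → L .] }  — accept
  I3: { [L → S .] }  — reduce
  I4: { [S → n . *] }  — shift
  I5: { [S → n * .] }  — reduce
  I6: { [T → S .] }  — reduce
  I7: { [S → * T .] }  — reduce
  I8: { [T → num . a S] }  — shift
  I9: { [S → . * T], [S → . n *], [T → num a . S] }  — shift
  I10: { [T → num a S .] }  — reduce

Every state is either a pure shift/goto state or contains exactly one complete item and nothing to shift — no conflicts. The grammar is LR(0).

Answer: Yes, the grammar is LR(0)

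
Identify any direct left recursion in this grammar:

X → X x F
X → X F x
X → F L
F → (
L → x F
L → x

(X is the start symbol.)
Yes, X is left-recursive

Direct left recursion occurs when N → N α for some non-terminal N (the right-hand side begins with the left-hand side itself).

X → X x F: LEFT RECURSIVE (starts with X)
X → X F x: LEFT RECURSIVE (starts with X)
X → F L: starts with F
F → (: starts with '('
L → x F: starts with x
L → x: starts with x

The grammar has direct left recursion on: X.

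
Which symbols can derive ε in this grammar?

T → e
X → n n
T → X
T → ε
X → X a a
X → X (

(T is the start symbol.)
A non-terminal is nullable if it can derive ε (the empty string): either it has an ε-production, or it has a production whose right-hand side consists entirely of nullable non-terminals.

ε-productions: T → ε
So T is immediately nullable.
No further non-terminal can be added: every production for the remaining non-terminals contains a terminal or a non-nullable non-terminal.
Nullable = { 'T' }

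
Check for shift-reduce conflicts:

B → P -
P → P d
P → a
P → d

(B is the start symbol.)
A shift-reduce conflict occurs when an LR(0) state has both:
  - a complete (reduce) item [A → α .] (dot at the end), and
  - a shift item [B → β . c γ] (dot before a terminal).

Augment with B' → B and build the canonical LR(0) collection (I0 = CLOSURE({[B' → . B]}), then GOTO on every symbol after a dot until no new states appear). It has 7 states:
  I0: { [B → . P -], [B' → . B], [P → . P d], [P → . a], [P → . d] }  — shift
  I1: { [B' → B .] }  — accept
  I2: { [B → P . -], [P → P . d] }  — shift
  I3: { [P → a .] }  — reduce
  I4: { [P → d .] }  — reduce
  I5: { [B → P - .] }  — reduce
  I6: { [P → P d .] }  — reduce

No state contains both a complete item and a shift item.

Answer: No shift-reduce conflicts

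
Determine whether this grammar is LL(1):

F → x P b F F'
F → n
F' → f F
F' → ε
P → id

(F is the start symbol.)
Relevant sets:
  FOLLOW(F') = { $, 'f' }

For F:
  PREDICT(F → x P b F F') = { 'x' }
  PREDICT(F → n) = { 'n' }
For F':
  PREDICT(F' → f F) = { 'f' }
  PREDICT(F' → ε) = { $, 'f' }
P has a single production, so nothing to check there.

Conflict found: Predict set conflict for F': { 'f' }
The grammar is NOT LL(1).

Answer: No. Predict set conflict for F': { 'f' }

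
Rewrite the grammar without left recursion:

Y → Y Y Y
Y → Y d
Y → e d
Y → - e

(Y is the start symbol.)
Y is directly left-recursive. The standard transformation for
  A → A α₁ | ... | A α_m | β₁ | ... | β_n
is
  A  → β₁ A' | ... | β_n A'
  A' → α₁ A' | ... | α_m A' | ε

Y → e d becomes Y → e d Y'
Y → - e becomes Y → - e Y'
Y → Y Y Y becomes Y' → Y Y Y'
Y → Y d becomes Y' → d Y'
Add Y' → ε

Resulting grammar:
Y → e d Y'
Y → - e Y'
Y' → Y Y Y'
Y' → d Y'
Y' → ε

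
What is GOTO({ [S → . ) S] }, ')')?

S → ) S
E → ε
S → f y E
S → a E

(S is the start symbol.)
GOTO(I, ')') = CLOSURE({ [A → αX.β] : [A → α.Xβ] ∈ I, X = ')' })

Items with dot before ')', with the dot advanced:
  [S → . ) S] → [S → ) . S]
Closure of the advanced items:
  [S → ) . S] has the dot before S: add [S → . ) S], [S → . f y E], [S → . a E]

GOTO = { [S → ) . S], [S → . ) S], [S → . a E], [S → . f y E] }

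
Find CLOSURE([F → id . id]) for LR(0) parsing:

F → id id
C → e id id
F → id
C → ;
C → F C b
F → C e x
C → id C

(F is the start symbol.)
To compute CLOSURE, for each item [A → α.Bβ] where B is a non-terminal, add [B → .γ] for all productions B → γ; repeat for the newly added items until nothing changes.

Start with: [F → id . id]
The dot precedes the terminal id, so nothing is added.

CLOSURE = { [F → id . id] }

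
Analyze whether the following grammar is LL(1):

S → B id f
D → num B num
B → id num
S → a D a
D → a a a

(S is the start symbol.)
A grammar is LL(1) if for each non-terminal N with multiple productions, the predict sets of those productions are pairwise disjoint, where PREDICT(N → α) = (FIRST(α) \ {ε}) ∪ (FOLLOW(N) if α ⇒* ε).

Relevant sets:
  FIRST(B) = { 'id' }

For S:
  PREDICT(S → B id f) = { 'id' }
  PREDICT(S → a D a) = { 'a' }
For D:
  PREDICT(D → num B num) = { 'num' }
  PREDICT(D → a a a) = { 'a' }
B has a single production, so nothing to check there.

All predict sets are disjoint. The grammar IS LL(1).

Answer: Yes, the grammar is LL(1).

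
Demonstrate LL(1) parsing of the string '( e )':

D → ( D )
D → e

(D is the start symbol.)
Stack is shown with the top on the left.

Stack    Input    Action
------------------------
D $      ( e ) $  output D → ( D )
( D ) $  ( e ) $  match '('
D ) $    e ) $    output D → e
e ) $    e ) $    match 'e'
) $      ) $      match ')'
$        $        accept

The string is accepted.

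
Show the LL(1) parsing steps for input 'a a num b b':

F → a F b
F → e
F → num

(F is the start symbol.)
LL(1) parsing maintains a stack (initially the start symbol over $) and the input. At each step: if the stack top is a terminal, match it against the current input token; if it is a non-terminal N, replace it with the RHS of M[N, lookahead] (the unique production whose predict set contains the lookahead).

Stack is shown with the top on the left.

Stack      Input          Action
--------------------------------
F $        a a num b b $  output F → a F b
a F b $    a a num b b $  match 'a'
F b $      a num b b $    output F → a F b
a F b b $  a num b b $    match 'a'
F b b $    num b b $      output F → num
num b b $  num b b $      match 'num'
b b $      b b $          match 'b'
b $        b $            match 'b'
$          $              accept

The string is accepted.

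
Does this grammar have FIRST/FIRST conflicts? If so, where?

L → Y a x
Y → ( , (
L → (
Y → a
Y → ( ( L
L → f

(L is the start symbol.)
A FIRST/FIRST conflict occurs when two productions N → α and N → β for the same non-terminal have FIRST(α) ∩ FIRST(β) ≠ ∅ (with ε ∈ FIRST of a nullable right-hand side, so two nullable alternatives also conflict).

FIRST sets of the non-terminals at (or reachable through a nullable prefix from) the front of some alternative:
  FIRST(Y) = { '(', 'a' }

Productions for L:
  L → Y a x: FIRST = { '(', 'a' }
  L → (: FIRST = { '(' }
  L → f: FIRST = { 'f' }
Productions for Y:
  Y → ( , (: FIRST = { '(' }
  Y → a: FIRST = { 'a' }
  Y → ( ( L: FIRST = { '(' }

Conflict for L: L → Y a x and L → (
  Overlap: { '(' }
Conflict for Y: Y → ( , ( and Y → ( ( L
  Overlap: { '(' }

Answer: Yes. L → Y a x / L → '(' on { '(' }; Y → '(' ',' '(' / Y → '(' '(' L on { '(' }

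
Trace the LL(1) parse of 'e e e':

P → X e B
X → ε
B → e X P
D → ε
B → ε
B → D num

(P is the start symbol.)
LL(1) parsing maintains a stack (initially the start symbol over $) and the input. At each step: if the stack top is a terminal, match it against the current input token; if it is a non-terminal N, replace it with the RHS of M[N, lookahead] (the unique production whose predict set contains the lookahead).

Stack is shown with the top on the left.

Stack    Input    Action
------------------------
P $      e e e $  output P → X e B
X e B $  e e e $  output X → ε
e B $    e e e $  match 'e'
B $      e e $    output B → e X P
e X P $  e e $    match 'e'
X P $    e $      output X → ε
P $      e $      output P → X e B
X e B $  e $      output X → ε
e B $    e $      match 'e'
B $      $        output B → ε
$        $        accept

The string is accepted.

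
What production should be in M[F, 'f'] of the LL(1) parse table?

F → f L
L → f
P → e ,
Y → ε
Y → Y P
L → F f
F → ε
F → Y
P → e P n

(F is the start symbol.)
To find M[F, 'f'], we find productions for F where 'f' is in the predict set (PREDICT(N → α) = (FIRST(α) \ {ε}) ∪ (FOLLOW(N) if α ⇒* ε)).

Relevant sets:
  FIRST(Y) = { 'e', ε }
  FOLLOW(F) = { $, 'f' }

F → f L: PREDICT = { 'f' }
  'f' is in predict set, so this production goes in M[F, 'f']
F → ε: PREDICT = { $, 'f' }
  'f' is in predict set, so this production goes in M[F, 'f']
F → Y: PREDICT = { $, 'e', 'f' }
  'f' is in predict set, so this production goes in M[F, 'f']

M[F, 'f'] = F → f L, F → ε, F → Y  (a multiply-defined cell — the grammar is not LL(1))

Answer: F → f L, F → ε, F → Y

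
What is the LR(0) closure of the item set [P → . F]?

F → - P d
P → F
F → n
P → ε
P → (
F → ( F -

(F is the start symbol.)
To compute CLOSURE, for each item [A → α.Bβ] where B is a non-terminal, add [B → .γ] for all productions B → γ; repeat for the newly added items until nothing changes.

Start with: [P → . F]
  [P → . F] has the dot before F: add [F → . - P d], [F → . n], [F → . ( F -]
No further items can be added.

CLOSURE = { [F → . ( F -], [F → . - P d], [F → . n], [P → . F] }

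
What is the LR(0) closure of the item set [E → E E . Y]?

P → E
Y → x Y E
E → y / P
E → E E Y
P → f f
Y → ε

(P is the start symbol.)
{ [E → E E . Y], [Y → . x Y E], [Y → .] }

Start with: [E → E E . Y]
  [E → E E . Y] has the dot before Y: add [Y → . x Y E], [Y → .]
No further items can be added.

CLOSURE = { [E → E E . Y], [Y → . x Y E], [Y → .] }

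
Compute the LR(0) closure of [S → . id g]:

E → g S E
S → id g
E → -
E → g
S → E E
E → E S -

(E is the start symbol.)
{ [S → . id g] }

To compute CLOSURE, for each item [A → α.Bβ] where B is a non-terminal, add [B → .γ] for all productions B → γ; repeat for the newly added items until nothing changes.

Start with: [S → . id g]
The dot precedes the terminal id, so nothing is added.

CLOSURE = { [S → . id g] }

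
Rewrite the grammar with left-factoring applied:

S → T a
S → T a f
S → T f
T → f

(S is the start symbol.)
Left-factoring transforms A → αβ₁ | αβ₂ into A → αA' and A' → β₁ | β₂
(α is the longest common prefix among the alternatives). Repeat until
no nonterminal has two alternatives with a common prefix.

Round 1: S has alternatives sharing prefix 'T'. Introduce S': S → T S'
  Add: S' → a
  Add: S' → a f
  Add: S' → f

Round 2: S' has alternatives sharing prefix 'a'. Introduce S'': S' → a S''
  Add: S'' → ε
  Add: S'' → f

No remaining common prefixes — done.

Resulting grammar:
S → T S'
S' → a S''
S'' → ε
S'' → f
S' → f
T → f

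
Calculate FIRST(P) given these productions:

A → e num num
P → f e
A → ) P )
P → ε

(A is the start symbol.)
From P → f e:
  - f is a terminal: add 'f' and stop
From P → ε:
  - ε-production, so ε ∈ FIRST(P)

Collecting: FIRST(P) = { 'f', ε }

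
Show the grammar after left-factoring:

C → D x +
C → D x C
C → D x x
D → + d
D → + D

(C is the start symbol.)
Left-factoring transforms A → αβ₁ | αβ₂ into A → αA' and A' → β₁ | β₂
(α is the longest common prefix among the alternatives). Repeat until
no nonterminal has two alternatives with a common prefix.

Round 1: C has alternatives sharing prefix 'D x'. Introduce C': C → D x C'
  Add: C' → +
  Add: C' → C
  Add: C' → x

Round 2: D has alternatives sharing prefix '+'. Introduce D': D → + D'
  Add: D' → d
  Add: D' → D

No remaining common prefixes — done.

Resulting grammar:
C → D x C'
C' → +
C' → C
C' → x
D → + D'
D' → d
D' → D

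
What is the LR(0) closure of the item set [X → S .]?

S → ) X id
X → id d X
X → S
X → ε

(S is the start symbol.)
Start with: [X → S .]
The dot is at the end, so nothing is added.

CLOSURE = { [X → S .] }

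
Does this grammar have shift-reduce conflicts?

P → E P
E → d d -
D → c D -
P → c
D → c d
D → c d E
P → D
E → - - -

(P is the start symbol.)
A shift-reduce conflict occurs when an LR(0) state has both:
  - a complete (reduce) item [A → α .] (dot at the end), and
  - a shift item [B → β . c γ] (dot before a terminal).

Augment with P' → P and build the canonical LR(0) collection (I0 = CLOSURE({[P' → . P]}), then GOTO on every symbol after a dot until no new states appear). It has 17 states:
  I0: { [D → . c D -], [D → . c d E], [D → . c d], [E → . - - -], [E → . d d -], [P → . D], [P → . E P], [P → . c], [P' → . P] }  — shift
  I1: { [E → - . - -] }  — shift
  I2: { [P → D .] }  — reduce
  I3: { [D → . c D -], [D → . c d E], [D → . c d], [E → . - - -], [E → . d d -], [P → . D], [P → . E P], [P → . c], [P → E . P] }  — shift
  I4: { [P' → P .] }  — accept
  I5: { [D → . c D -], [D → . c d E], [D → . c d], [D → c . D -], [D → c . d E], [D → c . d], [P → c .] }  — shift, reduce
  I6: { [E → d . d -] }  — shift
  I7: { [E → d d . -] }  — shift
  I8: { [E → d d - .] }  — reduce
  I9: { [D → c D . -] }  — shift
  I10: { [D → . c D -], [D → . c d E], [D → . c d], [D → c . D -], [D → c . d E], [D → c . d] }  — shift
  I11: { [D → c d . E], [D → c d .], [E → . - - -], [E → . d d -] }  — shift, reduce
  I12: { [D → c d E .] }  — reduce
  I13: { [D → c D - .] }  — reduce
  I14: { [P → E P .] }  — reduce
  I15: { [E → - - . -] }  — shift
  I16: { [E → - - - .] }  — reduce

I5 contains reduce item [P → c .] and shift items [D → . c D -], [D → . c d], [D → c . d], [D → . c d E], [D → c . d E] — shift-reduce conflict.
I11 contains reduce item [D → c d .] and shift items [E → . - - -], [E → . d d -] — shift-reduce conflict.

Answer: Yes — I5: [P → c .] vs [D → . c D -]; I11: [D → c d .] vs [E → . - - -]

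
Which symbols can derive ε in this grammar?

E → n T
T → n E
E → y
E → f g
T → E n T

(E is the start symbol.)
None

There are no ε-productions, so no non-terminal can derive ε.
No non-terminals are nullable.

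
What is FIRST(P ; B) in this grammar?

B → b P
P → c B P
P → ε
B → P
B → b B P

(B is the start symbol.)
FIRST sets of the non-terminals involved (from the grammar, by fixed-point iteration):
  FIRST(P) = { 'c', ε }

To compute FIRST(P ; B), process the symbols left to right:
Symbol P is a non-terminal. Add FIRST(P) \ {ε} = { 'c' }
P is nullable (ε ∈ FIRST(P)), continue to the next symbol.
Symbol ; is a terminal. Add ';' and stop.
FIRST(P ; B) = { ';', 'c' }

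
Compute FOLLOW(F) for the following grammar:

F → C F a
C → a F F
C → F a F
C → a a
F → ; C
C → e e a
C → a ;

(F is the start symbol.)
F is the start symbol, so $ ∈ FOLLOW(F).
In F → C F a: F is followed by a, add FIRST(a) \ {ε} = { 'a' }
In C → a F F: F is followed by F, add FIRST(F) \ {ε} = { ';', 'a', 'e' }
In C → a F F: F is at the end, add FOLLOW(C)
In C → F a F: F is followed by a F, add FIRST(a F) \ {ε} = { 'a' }
In C → F a F: F is at the end, add FOLLOW(C)

The FOLLOW sets referred to above (computed the same way, to a fixed point):
  FOLLOW(C) = { $, ';', 'a', 'e' }

Taking the union: FOLLOW(F) = { $, ';', 'a', 'e' }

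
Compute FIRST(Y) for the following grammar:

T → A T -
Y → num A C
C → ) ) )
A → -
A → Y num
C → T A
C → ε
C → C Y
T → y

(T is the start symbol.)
From Y → num A C:
  - num is a terminal: add 'num' and stop

Collecting: FIRST(Y) = { 'num' }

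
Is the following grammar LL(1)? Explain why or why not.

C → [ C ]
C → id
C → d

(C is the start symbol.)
For C:
  PREDICT(C → '[' C ']') = { '[' }
  PREDICT(C → id) = { 'id' }
  PREDICT(C → d) = { 'd' }

All predict sets are disjoint. The grammar IS LL(1).

Answer: Yes, the grammar is LL(1).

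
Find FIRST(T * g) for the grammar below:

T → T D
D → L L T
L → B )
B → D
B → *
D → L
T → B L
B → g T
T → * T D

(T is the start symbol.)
{ '*', 'g' }

FIRST sets of the non-terminals involved (from the grammar, by fixed-point iteration):
  FIRST(T) = { '*', 'g' }

To compute FIRST(T * g), process the symbols left to right:
Symbol T is a non-terminal. Add FIRST(T) \ {ε} = { '*', 'g' }
T is not nullable (ε ∉ FIRST(T)), so stop here.
FIRST(T * g) = { '*', 'g' }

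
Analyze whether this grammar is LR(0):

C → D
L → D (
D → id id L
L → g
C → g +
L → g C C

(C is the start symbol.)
A grammar is LR(0) if no state in the canonical LR(0) collection has:
  - both a shift item (dot before a terminal) and a complete item (shift-reduce conflict), or
  - two or more complete items (reduce-reduce conflict; the accept item [C' → C .] counts as a complete item here).

Augment with C' → C and build the canonical LR(0) collection (I0 = CLOSURE({[C' → . C]}), then GOTO on every symbol after a dot until no new states appear). It has 13 states:
  I0: { [C → . D], [C → . g +], [C' → . C], [D → . id id L] }  — shift
  I1: { [C' → C .] }  — accept
  I2: { [C → D .] }  — reduce
  I3: { [C → g . +] }  — shift
  I4: { [D → id . id L] }  — shift
  I5: { [D → . id id L], [D → id id . L], [L → . D (], [L → . g C C], [L → . g] }  — shift
  I6: { [L → D . (] }  — shift
  I7: { [D → id id L .] }  — reduce
  I8: { [C → . D], [C → . g +], [D → . id id L], [L → g . C C], [L → g .] }  — shift, reduce
  I9: { [C → . D], [C → . g +], [D → . id id L], [L → g C . C] }  — shift
  I10: { [L → g C C .] }  — reduce
  I11: { [L → D ( .] }  — reduce
  I12: { [C → g + .] }  — reduce

Conflict in state I8:
  Shift-reduce conflict between [L → g .] and [C → . g +]
So the grammar is NOT LR(0).

Answer: No. Shift-reduce conflict between [L → g .] and [C → . g +]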